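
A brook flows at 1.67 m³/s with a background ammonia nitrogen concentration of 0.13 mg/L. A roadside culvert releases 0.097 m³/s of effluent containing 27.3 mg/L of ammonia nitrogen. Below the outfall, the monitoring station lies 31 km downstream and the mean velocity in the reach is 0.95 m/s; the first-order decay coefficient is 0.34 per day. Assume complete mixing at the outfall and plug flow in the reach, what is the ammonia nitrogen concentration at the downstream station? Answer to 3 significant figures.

1.43 mg/L

Flow-weighted average: C = (1.670·0.1300 + 0.09700·27.30) / 1.767 = 2.865/1.767 = 1.622 mg/L.
Travel time t = 31·1000 / 0.95 = 32630 s = 9.064 h.
Decay over the reach: 1.622·exp(−kt) = 1.622·0.8795 = 1.426 mg/L.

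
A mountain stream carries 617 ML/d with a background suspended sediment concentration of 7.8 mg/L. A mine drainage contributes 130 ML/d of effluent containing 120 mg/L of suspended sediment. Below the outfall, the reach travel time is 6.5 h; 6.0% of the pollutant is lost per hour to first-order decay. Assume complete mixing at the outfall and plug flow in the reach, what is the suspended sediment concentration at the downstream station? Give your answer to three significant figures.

Mass balance: C = (617.0·7.800 + 130.0·120.0) / 747.0 = 20410/747.0 = 27.33 mg/L.
6.0%/h lost → k = −ln(1 − 0.06) = 0.06188 h⁻¹.
Applying C = C₀e^(−kt): 27.33 × 0.6689 = 18.28 mg/L.

18.3 mg/L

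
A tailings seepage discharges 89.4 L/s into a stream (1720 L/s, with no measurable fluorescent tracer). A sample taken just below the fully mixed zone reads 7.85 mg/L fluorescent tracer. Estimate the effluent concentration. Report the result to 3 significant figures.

159 mg/L

Mass balance: 1720·0 + 89.40·Cₑ = 1809·7.850
→ Cₑ = (1809·7.850 − 1720·0) / 89.40 = 158.9 mg/L.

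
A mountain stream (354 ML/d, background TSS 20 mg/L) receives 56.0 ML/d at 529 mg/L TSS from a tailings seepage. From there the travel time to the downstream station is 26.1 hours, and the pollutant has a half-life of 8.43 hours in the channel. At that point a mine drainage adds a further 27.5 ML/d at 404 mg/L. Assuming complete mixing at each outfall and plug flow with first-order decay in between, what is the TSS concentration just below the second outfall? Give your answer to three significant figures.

35.2 mg/L

Mixed concentration C = ΣQC/ΣQ = (354.0·20.00 + 56.00·529.0) / 410.0 = 36700/410.0 = 89.52 mg/L; combined flow 410.0 ML/d.
Half-life 8.43 h → k = ln 2 / 8.43 = 0.08222 h⁻¹ = 1.973 d⁻¹.
Applying C = C₀e^(−kt): 89.52 × 0.1169 = 10.47 mg/L.
Second outfall: C = (410.0·10.47 + 27.50·404.0)/437.5 = 35.21 mg/L.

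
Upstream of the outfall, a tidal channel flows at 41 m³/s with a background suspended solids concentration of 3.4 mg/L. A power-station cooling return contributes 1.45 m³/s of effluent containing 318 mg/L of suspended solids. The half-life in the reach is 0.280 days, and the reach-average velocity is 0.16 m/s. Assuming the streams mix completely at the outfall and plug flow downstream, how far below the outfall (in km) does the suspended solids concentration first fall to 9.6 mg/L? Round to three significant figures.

2.16 km

Mass balance: C = (41.00·3.400 + 1.450·318.0) / 42.45 = 600.5/42.45 = 14.15 mg/L.
Half-life 0.280 d → k = ln 2 / 0.280 = 2.476 d⁻¹.
Set 14.15·exp(−k·t) = 9.6 → t = ln(14.15/9.6)/k = 13530 s = 3.758 h.
Distance = v·t = 0.16·13530 = 2165 m = 2.165 km.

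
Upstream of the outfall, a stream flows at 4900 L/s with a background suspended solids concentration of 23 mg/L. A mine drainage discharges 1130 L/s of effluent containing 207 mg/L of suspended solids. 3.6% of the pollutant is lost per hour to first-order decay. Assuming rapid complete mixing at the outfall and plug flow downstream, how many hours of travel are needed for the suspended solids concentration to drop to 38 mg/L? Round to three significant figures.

Mass balance: C = (4900·23.00 + 1130·207.0) / 6030 = 346600/6030 = 57.48 mg/L.
3.6%/h lost → k = −ln(1 − 0.036) = 0.03666 h⁻¹.
57.48·exp(−k·t) = 38 → t = ln(57.48/38)/k = 40640 s = 11.29 h.

11.3 h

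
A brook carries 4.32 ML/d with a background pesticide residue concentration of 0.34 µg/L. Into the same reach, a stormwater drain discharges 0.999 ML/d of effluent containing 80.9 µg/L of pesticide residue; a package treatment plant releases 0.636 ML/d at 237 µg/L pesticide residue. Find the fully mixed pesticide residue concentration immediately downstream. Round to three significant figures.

Mass balance: C = (4.320·0.3400 + 0.9990·80.90 + 0.6360·237.0) / 5.955 = 233.0/5.955 = 39.13 µg/L.

39.1 µg/L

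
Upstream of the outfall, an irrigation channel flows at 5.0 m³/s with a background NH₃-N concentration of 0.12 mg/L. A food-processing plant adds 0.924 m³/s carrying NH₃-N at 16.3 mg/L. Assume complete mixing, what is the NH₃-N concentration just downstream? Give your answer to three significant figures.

Mixed concentration C = ΣQC/ΣQ = (5.000·0.1200 + 0.9240·16.30) / 5.924 = 15.66/5.924 = 2.644 mg/L.

2.64 mg/L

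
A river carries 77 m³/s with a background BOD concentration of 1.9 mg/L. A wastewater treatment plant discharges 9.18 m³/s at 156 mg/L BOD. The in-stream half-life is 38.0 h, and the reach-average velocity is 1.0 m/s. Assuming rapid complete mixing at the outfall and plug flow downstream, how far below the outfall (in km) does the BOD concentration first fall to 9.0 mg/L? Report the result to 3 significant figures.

Mixed concentration C = ΣQC/ΣQ = (77.00·1.900 + 9.180·156.0) / 86.18 = 1578/86.18 = 18.31 mg/L.
Half-life 38.0 h → k = ln 2 / 38.0 = 0.01824 h⁻¹ = 0.4378 d⁻¹.
Set 18.31·exp(−k·t) = 9.0 → t = ln(18.31/9.0)/k = 140200 s = 38.95 h.
Distance = v·t = 1.0·140200 = 140200 m = 140.2 km.

140 km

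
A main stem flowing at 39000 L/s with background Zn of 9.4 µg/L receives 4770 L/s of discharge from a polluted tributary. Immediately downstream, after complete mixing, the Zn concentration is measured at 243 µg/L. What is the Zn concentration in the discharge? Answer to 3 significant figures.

2150 µg/L

Mass balance: 39000·9.400 + 4770·Cₑ = 43770·243.0
→ Cₑ = (43770·243.0 − 39000·9.400) / 4770 = 2153 µg/L.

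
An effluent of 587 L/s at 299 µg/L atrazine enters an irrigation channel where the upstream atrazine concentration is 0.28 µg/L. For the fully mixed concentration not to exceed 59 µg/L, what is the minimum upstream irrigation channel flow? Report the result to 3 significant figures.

2400 L/s

Set C_mix = 59: (Q·0.2800 + 587.0·299.0) / (Q + 587.0) = 59
→ Q = 587.0·(299.0 − 59)/(59 − 0.2800) = 2399 L/s.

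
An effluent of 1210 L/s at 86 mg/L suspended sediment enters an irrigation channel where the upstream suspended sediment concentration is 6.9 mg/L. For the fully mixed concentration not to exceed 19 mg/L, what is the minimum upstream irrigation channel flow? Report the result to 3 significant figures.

6700 L/s

Set C_mix = 19: (Q·6.900 + 1210·86.00) / (Q + 1210) = 19
→ Q = 1210·(86.00 − 19)/(19 − 6.900) = 6700 L/s.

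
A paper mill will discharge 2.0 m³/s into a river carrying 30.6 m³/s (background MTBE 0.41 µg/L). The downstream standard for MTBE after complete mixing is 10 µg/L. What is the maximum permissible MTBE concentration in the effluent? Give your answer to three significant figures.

157 µg/L

At the limit, (Qr·Cr + Qe·Cₑ)/(Qr + Qe) = 10:
Cₑ = (32.60·10 − 30.60·0.4100) / 2.000 = 156.7 µg/L.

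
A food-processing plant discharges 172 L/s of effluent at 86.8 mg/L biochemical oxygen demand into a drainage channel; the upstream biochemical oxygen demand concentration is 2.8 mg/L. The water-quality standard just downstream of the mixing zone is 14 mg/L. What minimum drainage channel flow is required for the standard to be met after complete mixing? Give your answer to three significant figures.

1120 L/s

Set C_mix = 14: (Q·2.800 + 172.0·86.80) / (Q + 172.0) = 14
→ Q = 172.0·(86.80 − 14)/(14 − 2.800) = 1118 L/s.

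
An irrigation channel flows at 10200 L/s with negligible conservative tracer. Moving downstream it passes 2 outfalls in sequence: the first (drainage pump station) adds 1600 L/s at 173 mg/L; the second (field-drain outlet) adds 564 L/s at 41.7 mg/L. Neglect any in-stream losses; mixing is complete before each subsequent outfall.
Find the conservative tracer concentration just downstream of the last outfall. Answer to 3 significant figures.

After outfall 1: Q = 10200 + 1600 = 11800 L/s; C = (10200·0 + 1600·173.0)/11800 = 23.46 mg/L.
After outfall 2: Q = 11800 + 564.0 = 12360 L/s; C = (11800·23.46 + 564.0·41.70)/12360 = 24.29 mg/L.

24.3 mg/L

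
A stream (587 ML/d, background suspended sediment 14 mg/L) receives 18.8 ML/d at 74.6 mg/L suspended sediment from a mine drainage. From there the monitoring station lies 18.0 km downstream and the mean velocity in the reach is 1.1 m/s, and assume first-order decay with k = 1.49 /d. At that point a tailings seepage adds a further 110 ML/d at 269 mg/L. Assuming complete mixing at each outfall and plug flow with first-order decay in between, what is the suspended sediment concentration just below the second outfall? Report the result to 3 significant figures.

Conservation of mass: C = (587.0·14.00 + 18.80·74.60) / 605.8 = 9620/605.8 = 15.88 mg/L; combined flow 605.8 ML/d.
Travel time t = 18.0·1000 / 1.1 = 16360 s = 4.545 h.
After decay, C = 15.88 × e^(−kt) = 15.88 × 0.7541 = 11.98 mg/L.
At the second outfall, C = (605.8·11.98 + 110.0·269.0) / (605.8 + 110.0) = 51.47 mg/L.

51.5 mg/L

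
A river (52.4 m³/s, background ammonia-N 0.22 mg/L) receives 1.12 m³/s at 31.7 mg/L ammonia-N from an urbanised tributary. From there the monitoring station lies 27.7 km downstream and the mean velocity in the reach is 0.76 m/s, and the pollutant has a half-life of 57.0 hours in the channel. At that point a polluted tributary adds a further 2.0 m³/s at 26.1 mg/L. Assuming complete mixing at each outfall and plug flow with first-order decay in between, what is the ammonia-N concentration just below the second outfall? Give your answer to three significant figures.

Conservation of mass: C = (52.40·0.2200 + 1.120·31.70) / 53.52 = 47.03/53.52 = 0.8788 mg/L; combined flow 53.52 m³/s.
Travel time t = 27.7·1000 / 0.76 = 36450 s = 10.12 h.
Half-life 57.0 h → k = ln 2 / 57.0 = 0.01216 h⁻¹ = 0.2919 d⁻¹.
After decay, C = 0.8788 × e^(−kt) = 0.8788 × 0.8842 = 0.7770 mg/L.
Second outfall: C = (53.52·0.7770 + 2.000·26.10)/55.52 = 1.689 mg/L.

1.69 mg/L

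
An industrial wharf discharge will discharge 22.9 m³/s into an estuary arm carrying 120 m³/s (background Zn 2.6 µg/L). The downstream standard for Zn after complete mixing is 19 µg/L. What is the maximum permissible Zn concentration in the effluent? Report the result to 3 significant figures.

At the limit, (Qr·Cr + Qe·Cₑ)/(Qr + Qe) = 19:
Cₑ = (142.9·19 − 120.0·2.600) / 22.90 = 104.9 µg/L.

105 µg/L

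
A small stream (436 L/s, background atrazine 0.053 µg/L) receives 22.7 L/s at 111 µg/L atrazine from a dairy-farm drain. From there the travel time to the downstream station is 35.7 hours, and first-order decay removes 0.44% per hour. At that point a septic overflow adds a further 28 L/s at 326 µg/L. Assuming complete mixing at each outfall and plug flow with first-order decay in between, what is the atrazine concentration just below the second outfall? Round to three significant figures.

23.2 µg/L

Mixed concentration C = ΣQC/ΣQ = (436.0·0.05300 + 22.70·111.0) / 458.7 = 2543/458.7 = 5.544 µg/L; combined flow 458.7 L/s.
0.44%/h lost → k = −ln(1 − 0.0044) = 0.004410 h⁻¹.
After decay, C = 5.544 × e^(−kt) = 5.544 × 0.8543 = 4.736 µg/L.
Second outfall: C = (458.7·4.736 + 28.00·326.0)/486.7 = 23.22 µg/L.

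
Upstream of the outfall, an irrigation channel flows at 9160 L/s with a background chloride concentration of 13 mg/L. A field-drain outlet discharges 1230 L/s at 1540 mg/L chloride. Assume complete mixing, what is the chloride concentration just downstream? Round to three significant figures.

194 mg/L

Mixed concentration C = ΣQC/ΣQ = (9160·13.00 + 1230·1540) / 10390 = 2013000/10390 = 193.8 mg/L.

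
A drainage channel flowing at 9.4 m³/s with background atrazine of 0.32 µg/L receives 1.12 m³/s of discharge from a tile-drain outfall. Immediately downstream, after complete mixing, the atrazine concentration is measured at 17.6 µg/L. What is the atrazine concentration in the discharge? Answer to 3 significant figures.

Mass balance: 9.400·0.3200 + 1.120·Cₑ = 10.52·17.60
→ Cₑ = (10.52·17.60 − 9.400·0.3200) / 1.120 = 162.6 µg/L.

163 µg/L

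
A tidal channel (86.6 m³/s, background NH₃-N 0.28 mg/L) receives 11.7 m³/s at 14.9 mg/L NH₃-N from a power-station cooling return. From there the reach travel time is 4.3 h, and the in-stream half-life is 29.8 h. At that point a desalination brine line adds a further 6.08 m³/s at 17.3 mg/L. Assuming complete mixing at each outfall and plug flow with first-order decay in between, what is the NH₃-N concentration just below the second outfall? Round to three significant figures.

2.73 mg/L

Conservation of mass: C = (86.60·0.2800 + 11.70·14.90) / 98.30 = 198.6/98.30 = 2.020 mg/L; combined flow 98.30 m³/s.
Half-life 29.8 h → k = ln 2 / 29.8 = 0.02326 h⁻¹ = 0.5582 d⁻¹.
First-order decay: C = 2.020·exp(−k·t) = 2.020·0.9048 = 1.828 mg/L.
At the second outfall, C = (98.30·1.828 + 6.080·17.30) / (98.30 + 6.080) = 2.729 mg/L.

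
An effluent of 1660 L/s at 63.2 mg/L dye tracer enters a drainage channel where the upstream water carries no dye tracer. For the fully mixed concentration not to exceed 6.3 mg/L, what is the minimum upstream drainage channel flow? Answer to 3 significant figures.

Set C_mix = 6.3: (Q·0 + 1660·63.20) / (Q + 1660) = 6.3
→ Q = 1660·(63.20 − 6.3)/(6.3 − 0) = 14990 L/s.

15000 L/s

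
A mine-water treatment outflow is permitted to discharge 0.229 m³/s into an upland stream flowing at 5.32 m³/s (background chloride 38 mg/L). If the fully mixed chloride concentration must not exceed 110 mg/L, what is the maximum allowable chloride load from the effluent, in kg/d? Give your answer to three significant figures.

Mass balance at the limit: 5.320·38.00 + 0.2290·Cₑ = 5.549·110 → Cₑ = 1783 mg/L.
Load = 0.2290 m³/s × 1783 g/m³ × 86 400 s/d = 35270 kg/d.

35300 kg/d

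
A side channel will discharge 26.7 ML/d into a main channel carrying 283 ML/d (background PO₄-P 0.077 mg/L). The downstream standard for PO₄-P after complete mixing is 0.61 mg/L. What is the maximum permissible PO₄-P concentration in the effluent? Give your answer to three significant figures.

6.26 mg/L

At the limit, (Qr·Cr + Qe·Cₑ)/(Qr + Qe) = 0.61:
Cₑ = (309.7·0.61 − 283.0·0.07700) / 26.70 = 6.259 mg/L.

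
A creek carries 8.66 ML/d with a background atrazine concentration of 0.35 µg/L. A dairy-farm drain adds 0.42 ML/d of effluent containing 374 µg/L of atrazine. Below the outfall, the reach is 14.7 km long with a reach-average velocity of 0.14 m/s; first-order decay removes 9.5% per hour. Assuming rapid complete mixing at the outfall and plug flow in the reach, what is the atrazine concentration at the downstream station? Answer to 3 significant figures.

0.959 µg/L

Mixed concentration C = ΣQC/ΣQ = (8.660·0.3500 + 0.4200·374.0) / 9.080 = 160.1/9.080 = 17.63 µg/L.
Travel time t = 14.7·1000 / 0.14 = 105000 s = 29.17 h.
9.5%/h lost → k = −ln(1 − 0.095) = 0.09982 h⁻¹.
After decay, C = 17.63 × e^(−kt) = 17.63 × 0.05440 = 0.9592 µg/L.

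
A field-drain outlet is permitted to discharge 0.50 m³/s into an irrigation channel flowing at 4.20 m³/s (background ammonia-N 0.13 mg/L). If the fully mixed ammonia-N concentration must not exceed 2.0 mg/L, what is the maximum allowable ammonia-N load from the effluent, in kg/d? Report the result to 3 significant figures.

Mass balance at the limit: 4.200·0.1300 + 0.5000·Cₑ = 4.700·2.0 → Cₑ = 17.71 mg/L.
Load = 0.5000 m³/s × 17.71 g/m³ × 86 400 s/d = 765.0 kg/d.

765 kg/d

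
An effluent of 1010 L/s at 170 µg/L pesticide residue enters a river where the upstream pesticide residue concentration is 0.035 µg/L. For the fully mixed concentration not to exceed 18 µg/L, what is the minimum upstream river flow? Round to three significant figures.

8550 L/s

Set C_mix = 18: (Q·0.03500 + 1010·170.0) / (Q + 1010) = 18
→ Q = 1010·(170.0 − 18)/(18 − 0.03500) = 8546 L/s.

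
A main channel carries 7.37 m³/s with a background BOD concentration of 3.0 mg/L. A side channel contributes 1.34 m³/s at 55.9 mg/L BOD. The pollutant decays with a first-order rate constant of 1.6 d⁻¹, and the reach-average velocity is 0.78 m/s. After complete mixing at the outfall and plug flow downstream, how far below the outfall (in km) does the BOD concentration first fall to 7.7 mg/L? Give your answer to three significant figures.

Mixed concentration C = ΣQC/ΣQ = (7.370·3.000 + 1.340·55.90) / 8.710 = 97.02/8.710 = 11.14 mg/L.
Set 11.14·exp(−k·t) = 7.7 → t = ln(11.14/7.7)/k = 19940 s = 5.538 h.
Distance = v·t = 0.78·19940 = 15550 m = 15.55 km.

15.6 km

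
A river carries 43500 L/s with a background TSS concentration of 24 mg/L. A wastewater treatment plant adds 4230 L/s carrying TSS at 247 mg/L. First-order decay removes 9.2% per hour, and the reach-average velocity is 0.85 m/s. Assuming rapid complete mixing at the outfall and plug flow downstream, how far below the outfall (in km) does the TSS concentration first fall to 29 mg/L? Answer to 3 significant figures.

Mass balance: C = (43500·24.00 + 4230·247.0) / 47730 = 2089000/47730 = 43.76 mg/L.
9.2%/h lost → k = −ln(1 − 0.092) = 0.09651 h⁻¹.
Set 43.76·exp(−k·t) = 29 → t = ln(43.76/29)/k = 15350 s = 4.264 h.
Distance = v·t = 0.85·15350 = 13050 m = 13.05 km.

13.0 km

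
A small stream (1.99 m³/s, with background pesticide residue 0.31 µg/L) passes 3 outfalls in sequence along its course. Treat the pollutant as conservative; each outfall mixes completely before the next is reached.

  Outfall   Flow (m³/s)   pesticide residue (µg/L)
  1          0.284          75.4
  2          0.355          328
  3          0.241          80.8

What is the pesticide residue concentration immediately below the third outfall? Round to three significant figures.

Below outfall 1: Q → 2.274 m³/s, C = (1.990·0.3100 + 0.2840·75.40)/2.274 = 9.688 µg/L.
Below outfall 2: Q → 2.629 m³/s, C = (2.274·9.688 + 0.3550·328.0)/2.629 = 52.67 µg/L.
Below outfall 3: Q → 2.870 m³/s, C = (2.629·52.67 + 0.2410·80.80)/2.870 = 55.03 µg/L.

55.0 µg/L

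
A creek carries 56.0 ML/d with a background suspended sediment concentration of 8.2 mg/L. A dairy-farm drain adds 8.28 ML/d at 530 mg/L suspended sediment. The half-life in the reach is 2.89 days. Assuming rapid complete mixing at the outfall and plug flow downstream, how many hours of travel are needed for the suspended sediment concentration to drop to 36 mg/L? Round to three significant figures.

74.0 h

After mixing, C = (56.00·8.200 + 8.280·530.0) / 64.28 = 4848/64.28 = 75.41 mg/L.
Half-life 2.89 d → k = ln 2 / 2.89 = 0.2398 d⁻¹.
75.41·exp(−k·t) = 36 → t = ln(75.41/36)/k = 266400 s = 74.00 h.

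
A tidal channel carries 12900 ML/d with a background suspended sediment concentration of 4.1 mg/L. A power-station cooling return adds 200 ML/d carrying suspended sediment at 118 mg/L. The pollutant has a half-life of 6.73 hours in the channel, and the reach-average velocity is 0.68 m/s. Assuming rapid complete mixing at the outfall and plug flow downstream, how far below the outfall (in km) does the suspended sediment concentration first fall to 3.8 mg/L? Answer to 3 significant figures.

10.2 km

After mixing, C = (12900·4.100 + 200.0·118.0) / 13100 = 76490/13100 = 5.839 mg/L.
Half-life 6.73 h → k = ln 2 / 6.73 = 0.1030 h⁻¹ = 2.472 d⁻¹.
Set 5.839·exp(−k·t) = 3.8 → t = ln(5.839/3.8)/k = 15010 s = 4.171 h.
Distance = v·t = 0.68·15010 = 10210 m = 10.21 km.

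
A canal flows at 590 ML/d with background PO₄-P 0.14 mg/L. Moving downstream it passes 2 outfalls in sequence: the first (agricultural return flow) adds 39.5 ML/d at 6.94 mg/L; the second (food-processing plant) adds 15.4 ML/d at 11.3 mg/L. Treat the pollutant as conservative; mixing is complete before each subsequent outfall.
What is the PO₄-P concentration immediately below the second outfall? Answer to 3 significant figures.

0.823 mg/L

Below outfall 1: Q → 629.5 ML/d, C = (590.0·0.1400 + 39.50·6.940)/629.5 = 0.5667 mg/L.
Below outfall 2: Q → 644.9 ML/d, C = (629.5·0.5667 + 15.40·11.30)/644.9 = 0.8230 mg/L.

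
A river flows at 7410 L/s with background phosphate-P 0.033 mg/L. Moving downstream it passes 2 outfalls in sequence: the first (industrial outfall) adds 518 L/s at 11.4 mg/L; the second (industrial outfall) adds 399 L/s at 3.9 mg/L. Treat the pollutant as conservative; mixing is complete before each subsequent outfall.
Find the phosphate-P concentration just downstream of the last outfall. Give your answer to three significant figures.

0.925 mg/L

After outfall 1: Q = 7410 + 518.0 = 7928 L/s; C = (7410·0.03300 + 518.0·11.40)/7928 = 0.7757 mg/L.
After outfall 2: Q = 7928 + 399.0 = 8327 L/s; C = (7928·0.7757 + 399.0·3.900)/8327 = 0.9254 mg/L.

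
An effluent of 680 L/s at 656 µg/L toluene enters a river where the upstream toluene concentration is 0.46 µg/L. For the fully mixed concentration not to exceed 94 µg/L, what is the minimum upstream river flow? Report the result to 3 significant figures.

Set C_mix = 94: (Q·0.4600 + 680.0·656.0) / (Q + 680.0) = 94
→ Q = 680.0·(656.0 − 94)/(94 − 0.4600) = 4086 L/s.

4090 L/s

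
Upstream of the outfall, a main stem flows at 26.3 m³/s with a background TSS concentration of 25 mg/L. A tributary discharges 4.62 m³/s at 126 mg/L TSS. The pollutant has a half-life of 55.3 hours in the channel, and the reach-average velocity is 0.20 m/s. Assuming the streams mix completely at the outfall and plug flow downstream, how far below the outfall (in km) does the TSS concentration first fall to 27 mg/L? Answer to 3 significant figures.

22.7 km

Mixed concentration C = ΣQC/ΣQ = (26.30·25.00 + 4.620·126.0) / 30.92 = 1240/30.92 = 40.09 mg/L.
Half-life 55.3 h → k = ln 2 / 55.3 = 0.01253 h⁻¹ = 0.3008 d⁻¹.
Set 40.09·exp(−k·t) = 27 → t = ln(40.09/27)/k = 113500 s = 31.54 h.
Distance = v·t = 0.20·113500 = 22710 m = 22.71 km.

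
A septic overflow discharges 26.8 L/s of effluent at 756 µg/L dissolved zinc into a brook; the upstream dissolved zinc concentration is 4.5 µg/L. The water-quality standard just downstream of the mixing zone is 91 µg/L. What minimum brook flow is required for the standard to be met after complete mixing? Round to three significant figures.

206 L/s

Set C_mix = 91: (Q·4.500 + 26.80·756.0) / (Q + 26.80) = 91
→ Q = 26.80·(756.0 − 91)/(91 − 4.500) = 206.0 L/s.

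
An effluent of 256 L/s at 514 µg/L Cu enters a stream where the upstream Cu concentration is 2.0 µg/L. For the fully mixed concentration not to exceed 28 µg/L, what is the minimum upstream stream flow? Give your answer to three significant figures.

Set C_mix = 28: (Q·2.000 + 256.0·514.0) / (Q + 256.0) = 28
→ Q = 256.0·(514.0 − 28)/(28 − 2.000) = 4785 L/s.

4790 L/s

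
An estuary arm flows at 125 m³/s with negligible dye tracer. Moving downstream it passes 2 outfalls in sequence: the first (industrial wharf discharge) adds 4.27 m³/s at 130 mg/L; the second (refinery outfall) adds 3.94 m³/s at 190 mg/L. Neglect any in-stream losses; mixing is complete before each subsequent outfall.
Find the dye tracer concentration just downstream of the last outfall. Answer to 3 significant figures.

9.79 mg/L

Below outfall 1: Q → 129.3 m³/s, C = (125.0·0 + 4.270·130.0)/129.3 = 4.294 mg/L.
Below outfall 2: Q → 133.2 m³/s, C = (129.3·4.294 + 3.940·190.0)/133.2 = 9.787 mg/L.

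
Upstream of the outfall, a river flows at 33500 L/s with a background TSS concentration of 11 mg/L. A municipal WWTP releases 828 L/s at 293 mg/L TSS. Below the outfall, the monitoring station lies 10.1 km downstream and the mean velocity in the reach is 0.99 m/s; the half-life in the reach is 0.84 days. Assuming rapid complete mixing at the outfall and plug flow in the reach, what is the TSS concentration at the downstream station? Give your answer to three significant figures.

After mixing, C = (33500·11.00 + 828.0·293.0) / 34330 = 611100/34330 = 17.80 mg/L.
Travel time t = 10.1·1000 / 0.99 = 10200 s = 2.834 h.
Half-life 0.84 d → k = ln 2 / 0.84 = 0.8252 d⁻¹.
Decay over the reach: 17.80·exp(−kt) = 17.80·0.9072 = 16.15 mg/L.

16.1 mg/L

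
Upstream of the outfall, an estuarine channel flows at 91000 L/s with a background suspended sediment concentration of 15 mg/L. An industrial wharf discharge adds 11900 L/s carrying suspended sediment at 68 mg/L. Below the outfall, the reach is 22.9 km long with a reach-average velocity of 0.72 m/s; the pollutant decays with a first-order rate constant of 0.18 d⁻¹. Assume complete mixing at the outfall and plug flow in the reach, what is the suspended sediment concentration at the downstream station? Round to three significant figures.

19.8 mg/L

Mixed concentration C = ΣQC/ΣQ = (91000·15.00 + 11900·68.00) / 102900 = 2174000/102900 = 21.13 mg/L.
Travel time t = 22.9·1000 / 0.72 = 31810 s = 8.835 h.
Applying C = C₀e^(−kt): 21.13 × 0.9359 = 19.77 mg/L.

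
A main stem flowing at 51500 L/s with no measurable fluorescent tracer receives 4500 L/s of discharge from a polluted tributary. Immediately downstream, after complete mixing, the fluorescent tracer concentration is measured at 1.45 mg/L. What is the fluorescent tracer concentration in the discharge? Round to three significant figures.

18.0 mg/L

Mass balance: 51500·0 + 4500·Cₑ = 56000·1.450
→ Cₑ = (56000·1.450 − 51500·0) / 4500 = 18.04 mg/L.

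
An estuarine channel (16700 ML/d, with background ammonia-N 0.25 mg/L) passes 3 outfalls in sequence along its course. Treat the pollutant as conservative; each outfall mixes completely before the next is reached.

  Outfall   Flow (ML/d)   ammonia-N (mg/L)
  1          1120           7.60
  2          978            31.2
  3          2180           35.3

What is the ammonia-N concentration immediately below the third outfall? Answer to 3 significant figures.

Outfall 1: combined Q = 17820 ML/d; C = (16700·0.2500 + 1120·7.600)/17820 = 0.7120 mg/L.
Outfall 2: combined Q = 18800 ML/d; C = (17820·0.7120 + 978.0·31.20)/18800 = 2.298 mg/L.
Outfall 3: combined Q = 20980 ML/d; C = (18800·2.298 + 2180·35.30)/20980 = 5.728 mg/L.

5.73 mg/L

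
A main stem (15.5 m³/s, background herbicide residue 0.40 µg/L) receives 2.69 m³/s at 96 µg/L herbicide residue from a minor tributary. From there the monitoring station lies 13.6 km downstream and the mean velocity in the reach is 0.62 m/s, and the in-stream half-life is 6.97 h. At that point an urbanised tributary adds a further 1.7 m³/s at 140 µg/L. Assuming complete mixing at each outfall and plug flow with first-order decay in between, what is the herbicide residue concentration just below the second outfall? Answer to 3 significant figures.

Flow-weighted average: C = (15.50·0.4000 + 2.690·96.00) / 18.19 = 264.4/18.19 = 14.54 µg/L; combined flow 18.19 m³/s.
Travel time t = 13.6·1000 / 0.62 = 21940 s = 6.093 h.
Half-life 6.97 h → k = ln 2 / 6.97 = 0.09945 h⁻¹ = 2.387 d⁻¹.
After decay, C = 14.54 × e^(−kt) = 14.54 × 0.5456 = 7.931 µg/L.
Second outfall: C = (18.19·7.931 + 1.700·140.0)/19.89 = 19.22 µg/L.

19.2 µg/L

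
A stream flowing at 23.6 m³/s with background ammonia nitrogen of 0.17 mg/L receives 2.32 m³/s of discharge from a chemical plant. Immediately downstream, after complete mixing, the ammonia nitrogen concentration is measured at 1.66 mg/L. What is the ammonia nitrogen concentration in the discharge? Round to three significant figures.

Mass balance: 23.60·0.1700 + 2.320·Cₑ = 25.92·1.660
→ Cₑ = (25.92·1.660 − 23.60·0.1700) / 2.320 = 16.82 mg/L.

16.8 mg/L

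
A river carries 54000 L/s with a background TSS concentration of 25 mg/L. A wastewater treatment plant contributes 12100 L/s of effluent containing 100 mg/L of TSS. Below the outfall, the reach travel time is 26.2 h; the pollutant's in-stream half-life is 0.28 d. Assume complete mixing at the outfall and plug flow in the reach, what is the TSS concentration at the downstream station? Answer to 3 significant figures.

2.60 mg/L

Mixed concentration C = ΣQC/ΣQ = (54000·25.00 + 12100·100.0) / 66100 = 2560000/66100 = 38.73 mg/L.
Half-life 0.28 d → k = ln 2 / 0.28 = 2.476 d⁻¹.
Decay over the reach: 38.73·exp(−kt) = 38.73·0.06704 = 2.596 mg/L.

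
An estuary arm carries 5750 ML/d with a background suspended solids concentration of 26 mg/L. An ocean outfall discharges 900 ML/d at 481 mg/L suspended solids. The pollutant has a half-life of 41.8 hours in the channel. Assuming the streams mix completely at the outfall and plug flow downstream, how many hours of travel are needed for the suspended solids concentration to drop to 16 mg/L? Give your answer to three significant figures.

103 h

Flow-weighted average: C = (5750·26.00 + 900.0·481.0) / 6650 = 582400/6650 = 87.58 mg/L.
Half-life 41.8 h → k = ln 2 / 41.8 = 0.01658 h⁻¹ = 0.3980 d⁻¹.
87.58·exp(−k·t) = 16 → t = ln(87.58/16)/k = 369100 s = 102.5 h.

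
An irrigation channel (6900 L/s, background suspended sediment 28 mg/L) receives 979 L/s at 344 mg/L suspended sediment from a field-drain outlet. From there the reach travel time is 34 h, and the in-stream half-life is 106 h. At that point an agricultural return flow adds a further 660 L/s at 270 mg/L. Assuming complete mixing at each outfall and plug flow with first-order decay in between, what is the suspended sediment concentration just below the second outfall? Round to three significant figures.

After mixing, C = (6900·28.00 + 979.0·344.0) / 7879 = 530000/7879 = 67.26 mg/L; combined flow 7879 L/s.
Half-life 106 h → k = ln 2 / 106 = 0.006539 h⁻¹ = 0.1569 d⁻¹.
After decay, C = 67.26 × e^(−kt) = 67.26 × 0.8007 = 53.86 mg/L.
At the second outfall, C = (7879·53.86 + 660.0·270.0) / (7879 + 660.0) = 70.56 mg/L.

70.6 mg/L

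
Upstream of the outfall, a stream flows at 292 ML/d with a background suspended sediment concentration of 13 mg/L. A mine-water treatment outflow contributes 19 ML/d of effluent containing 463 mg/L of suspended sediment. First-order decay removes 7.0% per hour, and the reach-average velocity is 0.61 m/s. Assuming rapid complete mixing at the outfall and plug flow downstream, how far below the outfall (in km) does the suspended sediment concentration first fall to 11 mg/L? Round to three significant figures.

39.4 km

Flow-weighted average: C = (292.0·13.00 + 19.00·463.0) / 311.0 = 12590/311.0 = 40.49 mg/L.
7.0%/h lost → k = −ln(1 − 0.07) = 0.07257 h⁻¹.
Set 40.49·exp(−k·t) = 11 → t = ln(40.49/11)/k = 64650 s = 17.96 h.
Distance = v·t = 0.61·64650 = 39440 m = 39.44 km.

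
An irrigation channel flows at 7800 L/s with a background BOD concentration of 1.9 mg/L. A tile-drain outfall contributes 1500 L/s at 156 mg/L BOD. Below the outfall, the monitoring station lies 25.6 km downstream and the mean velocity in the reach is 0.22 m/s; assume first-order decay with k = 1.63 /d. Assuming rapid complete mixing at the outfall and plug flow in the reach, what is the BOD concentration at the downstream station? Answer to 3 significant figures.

After mixing, C = (7800·1.900 + 1500·156.0) / 9300 = 248800/9300 = 26.75 mg/L.
Travel time t = 25.6·1000 / 0.22 = 116400 s = 32.32 h.
After decay, C = 26.75 × e^(−kt) = 26.75 × 0.1113 = 2.979 mg/L.

2.98 mg/L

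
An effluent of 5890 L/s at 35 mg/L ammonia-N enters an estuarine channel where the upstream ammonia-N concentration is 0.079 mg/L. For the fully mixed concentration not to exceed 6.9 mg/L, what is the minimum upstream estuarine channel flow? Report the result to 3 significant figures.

Set C_mix = 6.9: (Q·0.07900 + 5890·35.00) / (Q + 5890) = 6.9
→ Q = 5890·(35.00 − 6.9)/(6.9 − 0.07900) = 24260 L/s.

24300 L/s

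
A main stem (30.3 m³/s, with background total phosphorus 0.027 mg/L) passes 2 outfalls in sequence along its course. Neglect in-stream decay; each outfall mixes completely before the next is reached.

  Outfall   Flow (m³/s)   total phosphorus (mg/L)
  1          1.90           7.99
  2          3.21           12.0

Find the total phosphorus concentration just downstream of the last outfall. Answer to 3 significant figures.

1.54 mg/L

After outfall 1: Q = 30.30 + 1.900 = 32.20 m³/s; C = (30.30·0.02700 + 1.900·7.990)/32.20 = 0.4969 mg/L.
After outfall 2: Q = 32.20 + 3.210 = 35.41 m³/s; C = (32.20·0.4969 + 3.210·12.00)/35.41 = 1.540 mg/L.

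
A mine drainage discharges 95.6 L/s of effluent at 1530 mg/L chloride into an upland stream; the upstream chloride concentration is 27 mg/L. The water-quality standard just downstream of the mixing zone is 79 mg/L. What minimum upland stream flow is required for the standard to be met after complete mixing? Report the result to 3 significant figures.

2670 L/s

Set C_mix = 79: (Q·27.00 + 95.60·1530) / (Q + 95.60) = 79
→ Q = 95.60·(1530 − 79)/(79 − 27.00) = 2668 L/s.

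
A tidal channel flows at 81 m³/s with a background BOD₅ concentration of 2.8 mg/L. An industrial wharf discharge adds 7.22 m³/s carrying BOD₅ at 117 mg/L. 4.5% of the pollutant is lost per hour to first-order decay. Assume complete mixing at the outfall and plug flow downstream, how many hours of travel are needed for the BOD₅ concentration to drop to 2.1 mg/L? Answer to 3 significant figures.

38.1 h

Conservation of mass: C = (81.00·2.800 + 7.220·117.0) / 88.22 = 1072/88.22 = 12.15 mg/L.
4.5%/h lost → k = −ln(1 − 0.045) = 0.04604 h⁻¹.
12.15·exp(−k·t) = 2.1 → t = ln(12.15/2.1)/k = 137200 s = 38.12 h.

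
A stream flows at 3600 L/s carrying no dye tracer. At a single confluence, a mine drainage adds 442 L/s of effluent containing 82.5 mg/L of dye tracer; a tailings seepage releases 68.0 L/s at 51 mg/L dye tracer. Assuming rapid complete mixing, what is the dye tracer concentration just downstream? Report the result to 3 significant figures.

Conservation of mass: C = (3600·0 + 442.0·82.50 + 68.00·51.00) / 4110 = 39930/4110 = 9.716 mg/L.

9.72 mg/L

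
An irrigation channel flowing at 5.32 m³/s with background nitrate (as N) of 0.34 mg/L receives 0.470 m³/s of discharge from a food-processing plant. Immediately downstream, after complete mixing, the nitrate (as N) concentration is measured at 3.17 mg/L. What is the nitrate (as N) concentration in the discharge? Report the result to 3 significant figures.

Mass balance: 5.320·0.3400 + 0.4700·Cₑ = 5.790·3.170
→ Cₑ = (5.790·3.170 − 5.320·0.3400) / 0.4700 = 35.20 mg/L.

35.2 mg/L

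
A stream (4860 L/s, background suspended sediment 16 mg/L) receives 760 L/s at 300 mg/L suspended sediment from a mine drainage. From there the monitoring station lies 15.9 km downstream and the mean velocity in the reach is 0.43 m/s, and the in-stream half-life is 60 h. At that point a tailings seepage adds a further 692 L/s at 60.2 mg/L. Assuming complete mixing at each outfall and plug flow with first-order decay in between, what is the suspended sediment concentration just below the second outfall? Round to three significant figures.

Flow-weighted average: C = (4860·16.00 + 760.0·300.0) / 5620 = 305800/5620 = 54.41 mg/L; combined flow 5620 L/s.
Travel time t = 15.9·1000 / 0.43 = 36980 s = 10.27 h.
Half-life 60 h → k = ln 2 / 60 = 0.01155 h⁻¹ = 0.2773 d⁻¹.
Decay over the reach: 54.41·exp(−kt) = 54.41·0.8881 = 48.32 mg/L.
Second outfall: C = (5620·48.32 + 692.0·60.20)/6312 = 49.62 mg/L.

49.6 mg/L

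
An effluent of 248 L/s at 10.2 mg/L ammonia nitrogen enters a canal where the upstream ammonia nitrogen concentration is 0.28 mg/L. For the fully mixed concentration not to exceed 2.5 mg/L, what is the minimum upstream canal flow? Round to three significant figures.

Set C_mix = 2.5: (Q·0.2800 + 248.0·10.20) / (Q + 248.0) = 2.5
→ Q = 248.0·(10.20 − 2.5)/(2.5 − 0.2800) = 860.2 L/s.

860 L/s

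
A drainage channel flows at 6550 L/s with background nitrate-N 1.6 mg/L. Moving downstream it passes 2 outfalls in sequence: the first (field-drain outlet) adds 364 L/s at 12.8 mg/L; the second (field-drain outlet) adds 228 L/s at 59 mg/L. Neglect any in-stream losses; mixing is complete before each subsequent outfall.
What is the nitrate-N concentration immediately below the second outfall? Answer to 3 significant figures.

Below outfall 1: Q → 6914 L/s, C = (6550·1.600 + 364.0·12.80)/6914 = 2.190 mg/L.
Below outfall 2: Q → 7142 L/s, C = (6914·2.190 + 228.0·59.00)/7142 = 4.003 mg/L.

4.00 mg/L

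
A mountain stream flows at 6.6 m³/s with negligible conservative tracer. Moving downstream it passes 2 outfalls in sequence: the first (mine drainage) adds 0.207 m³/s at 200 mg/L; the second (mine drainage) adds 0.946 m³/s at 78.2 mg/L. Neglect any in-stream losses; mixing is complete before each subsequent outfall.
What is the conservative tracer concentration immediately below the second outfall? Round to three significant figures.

Below outfall 1: Q → 6.807 m³/s, C = (6.600·0 + 0.2070·200.0)/6.807 = 6.082 mg/L.
Below outfall 2: Q → 7.753 m³/s, C = (6.807·6.082 + 0.9460·78.20)/7.753 = 14.88 mg/L.

14.9 mg/L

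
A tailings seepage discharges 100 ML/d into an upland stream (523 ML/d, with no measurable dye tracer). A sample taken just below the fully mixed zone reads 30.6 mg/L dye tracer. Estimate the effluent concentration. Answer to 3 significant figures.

191 mg/L

Mass balance: 523.0·0 + 100.0·Cₑ = 623.0·30.60
→ Cₑ = (623.0·30.60 − 523.0·0) / 100.0 = 190.6 mg/L.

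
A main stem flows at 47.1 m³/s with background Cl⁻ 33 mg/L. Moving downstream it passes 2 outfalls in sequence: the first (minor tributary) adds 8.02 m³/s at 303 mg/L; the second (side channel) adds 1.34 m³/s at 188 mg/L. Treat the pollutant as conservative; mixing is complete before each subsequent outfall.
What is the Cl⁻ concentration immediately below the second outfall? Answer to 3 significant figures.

75.0 mg/L

Below outfall 1: Q → 55.12 m³/s, C = (47.10·33.00 + 8.020·303.0)/55.12 = 72.29 mg/L.
Below outfall 2: Q → 56.46 m³/s, C = (55.12·72.29 + 1.340·188.0)/56.46 = 75.03 mg/L.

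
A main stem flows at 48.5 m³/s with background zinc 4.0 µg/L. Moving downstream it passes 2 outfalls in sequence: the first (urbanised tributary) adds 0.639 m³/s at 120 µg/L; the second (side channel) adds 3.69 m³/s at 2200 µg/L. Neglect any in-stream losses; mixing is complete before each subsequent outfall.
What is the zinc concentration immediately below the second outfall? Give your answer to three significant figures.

159 µg/L

After outfall 1: Q = 48.50 + 0.6390 = 49.14 m³/s; C = (48.50·4.000 + 0.6390·120.0)/49.14 = 5.508 µg/L.
After outfall 2: Q = 49.14 + 3.690 = 52.83 m³/s; C = (49.14·5.508 + 3.690·2200)/52.83 = 158.8 µg/L.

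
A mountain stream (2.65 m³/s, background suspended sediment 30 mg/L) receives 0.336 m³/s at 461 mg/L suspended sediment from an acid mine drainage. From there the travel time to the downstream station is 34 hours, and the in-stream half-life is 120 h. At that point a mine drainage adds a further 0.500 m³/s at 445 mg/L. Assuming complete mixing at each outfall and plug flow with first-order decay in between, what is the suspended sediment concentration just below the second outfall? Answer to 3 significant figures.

Conservation of mass: C = (2.650·30.00 + 0.3360·461.0) / 2.986 = 234.4/2.986 = 78.50 mg/L; combined flow 2.986 m³/s.
Half-life 120 h → k = ln 2 / 120 = 0.005776 h⁻¹ = 0.1386 d⁻¹.
Applying C = C₀e^(−kt): 78.50 × 0.8217 = 64.50 mg/L.
At the second outfall, C = (2.986·64.50 + 0.5000·445.0) / (2.986 + 0.5000) = 119.1 mg/L.

119 mg/L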